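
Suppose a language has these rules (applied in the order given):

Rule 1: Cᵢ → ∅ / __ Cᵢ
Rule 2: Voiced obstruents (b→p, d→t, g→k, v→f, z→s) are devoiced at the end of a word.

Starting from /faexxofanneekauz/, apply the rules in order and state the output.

Rule 1 (degemination): /xx/ is a geminate; the first /x/ deletes. /nn/ is a geminate; the first /n/ deletes. /faexxofanneekauz/ → faexofaneekauz.
Rule 2 (final devoicing): /z/ is a voiced obstruent in word-final position, so it devoices to [s]. /faexofaneekauz/ → faexofaneekaus.

faexofaneekaus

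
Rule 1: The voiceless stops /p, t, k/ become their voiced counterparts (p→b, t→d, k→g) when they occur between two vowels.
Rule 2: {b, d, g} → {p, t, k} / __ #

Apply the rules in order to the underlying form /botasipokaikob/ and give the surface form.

Rule 1 (intervocalic voicing): /t/ is a voiceless stop between vowels /o/ and /a/, so it voices to [d]. /p/ is a voiceless stop between vowels /i/ and /o/, so it voices to [b]. /k/ is a voiceless stop between vowels /o/ and /a/, so it voices to [g]. /k/ is a voiceless stop between vowels /i/ and /o/, so it voices to [g]. /botasipokaikob/ → bodasibogaigob.
Rule 2 (final devoicing): /b/ is a voiced stop in word-final position, so it devoices to [p]. /bodasibogaigob/ → bodasibogaigop.

bodasibogaigop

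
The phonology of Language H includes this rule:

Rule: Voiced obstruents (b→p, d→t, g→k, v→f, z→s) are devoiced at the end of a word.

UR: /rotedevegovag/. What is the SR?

/g/ is a voiced obstruent in word-final position, so it devoices to [k].
The other instances of /d/, /v/, /g/ do not occur in the required environment and remain unchanged.
Surface form: [rotedevegovak].

rotedevegovak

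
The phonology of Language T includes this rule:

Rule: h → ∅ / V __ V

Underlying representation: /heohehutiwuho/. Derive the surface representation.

/h/ occurs between vowels /o/ and /e/, so it deletes.
/h/ occurs between vowels /e/ and /u/, so it deletes.
/h/ occurs between vowels /u/ and /o/, so it deletes.
The other instance of /h/ does not occur in the required environment and remains unchanged.
Surface form: [heoeutiwuo].

heoeutiwuo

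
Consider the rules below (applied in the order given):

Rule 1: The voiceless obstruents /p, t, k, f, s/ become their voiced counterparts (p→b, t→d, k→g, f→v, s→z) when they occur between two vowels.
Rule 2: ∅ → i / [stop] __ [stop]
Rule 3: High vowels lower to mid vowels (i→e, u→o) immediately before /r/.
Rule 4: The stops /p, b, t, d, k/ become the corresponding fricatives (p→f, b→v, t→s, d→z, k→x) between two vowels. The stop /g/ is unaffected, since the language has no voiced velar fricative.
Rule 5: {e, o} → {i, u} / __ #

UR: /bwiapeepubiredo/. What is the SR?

bwiaveevuverezu

Rule 1 (intervocalic voicing): /p/ is a voiceless obstruent between vowels /a/ and /e/, so it voices to [b]. /p/ is a voiceless obstruent between vowels /e/ and /u/, so it voices to [b]. /bwiapeepubiredo/ → bwiabeebubiredo.
Rule 2 (stop-cluster i-epenthesis): no segment meets the environment; /bwiabeebubiredo/ is unchanged.
Rule 3 (pre-rhotic lowering): /i/ is a high vowel immediately before /r/, so it lowers to [e]. /bwiabeebubiredo/ → bwiabeebuberedo.
Rule 4 (intervocalic spirantization): /b/ is a stop between vowels /a/ and /e/, so it spirantizes to the fricative [v]. /b/ is a stop between vowels /e/ and /u/, so it spirantizes to the fricative [v]. /b/ is a stop between vowels /u/ and /e/, so it spirantizes to the fricative [v]. /d/ is a stop between vowels /e/ and /o/, so it spirantizes to the fricative [z]. /bwiabeebuberedo/ → bwiaveevuverezo.
Rule 5 (final vowel raising): /o/ is a mid vowel in word-final position, so it raises to [u]. /bwiaveevuverezo/ → bwiaveevuverezu.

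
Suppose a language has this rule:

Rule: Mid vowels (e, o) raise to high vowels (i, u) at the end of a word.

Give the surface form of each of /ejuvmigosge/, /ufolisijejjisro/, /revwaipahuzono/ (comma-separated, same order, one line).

ejuvmigosgi, ufolisijejjisru, revwaipahuzonu

/ejuvmigosge/: /e/ is a mid vowel in word-final position, so it raises to [i]. → [ejuvmigosgi].
/ufolisijejjisro/: /o/ is a mid vowel in word-final position, so it raises to [u]. → [ufolisijejjisru].
/revwaipahuzono/: /o/ is a mid vowel in word-final position, so it raises to [u]. → [revwaipahuzonu].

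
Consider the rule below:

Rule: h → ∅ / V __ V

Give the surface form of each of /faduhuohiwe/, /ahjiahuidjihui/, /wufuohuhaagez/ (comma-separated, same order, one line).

faduuoiwe, ahjiauidjiui, wufuouaagez

/faduhuohiwe/: /h/ occurs between vowels /u/ and /u/, so it deletes. /h/ occurs between vowels /o/ and /i/, so it deletes. → [faduuoiwe].
/ahjiahuidjihui/: /h/ occurs between vowels /a/ and /u/, so it deletes. /h/ occurs between vowels /i/ and /u/, so it deletes. → [ahjiauidjiui].
/wufuohuhaagez/: /h/ occurs between vowels /o/ and /u/, so it deletes. /h/ occurs between vowels /u/ and /a/, so it deletes. → [wufuouaagez].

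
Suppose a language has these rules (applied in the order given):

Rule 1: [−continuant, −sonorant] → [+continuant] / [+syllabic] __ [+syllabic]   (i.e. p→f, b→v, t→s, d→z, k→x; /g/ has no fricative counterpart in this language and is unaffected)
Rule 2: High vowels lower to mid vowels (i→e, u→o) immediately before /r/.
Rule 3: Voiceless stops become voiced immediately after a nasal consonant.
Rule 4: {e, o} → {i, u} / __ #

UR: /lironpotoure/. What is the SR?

Rule 1 (intervocalic spirantization): /t/ is a stop between vowels /o/ and /o/, so it spirantizes to the fricative [s]. /lironpotoure/ → lironposoure.
Rule 2 (pre-rhotic lowering): /i/ is a high vowel immediately before /r/, so it lowers to [e]. /u/ is a high vowel immediately before /r/, so it lowers to [o]. /lironposoure/ → leronposoore.
Rule 3 (post-nasal voicing): /p/ is a voiceless stop immediately after the nasal /n/, so it voices to [b]. /leronposoore/ → leronbosoore.
Rule 4 (final vowel raising): /e/ is a mid vowel in word-final position, so it raises to [i]. /leronbosoore/ → leronbosoori.

leronbosoori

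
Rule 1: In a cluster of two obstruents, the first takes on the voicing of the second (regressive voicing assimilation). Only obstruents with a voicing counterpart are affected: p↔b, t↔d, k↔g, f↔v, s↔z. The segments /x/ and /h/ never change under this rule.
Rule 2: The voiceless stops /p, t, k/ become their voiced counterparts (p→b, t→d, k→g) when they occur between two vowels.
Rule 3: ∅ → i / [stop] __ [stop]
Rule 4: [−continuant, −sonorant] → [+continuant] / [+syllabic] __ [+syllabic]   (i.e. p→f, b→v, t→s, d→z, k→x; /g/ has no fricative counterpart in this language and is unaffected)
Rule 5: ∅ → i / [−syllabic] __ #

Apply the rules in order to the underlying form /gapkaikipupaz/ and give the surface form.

gafixaigivuvazi

Rule 1 (regressive voicing assimilation): no segment meets the environment; /gapkaikipupaz/ is unchanged.
Rule 2 (intervocalic voicing): /k/ is a voiceless stop between vowels /i/ and /i/, so it voices to [g]. /p/ is a voiceless stop between vowels /i/ and /u/, so it voices to [b]. /p/ is a voiceless stop between vowels /u/ and /a/, so it voices to [b]. /gapkaikipupaz/ → gapkaigibubaz.
Rule 3 (stop-cluster i-epenthesis): /p/ and /k/ form a stop–stop cluster, so [i] is inserted between them. /gapkaigibubaz/ → gapikaigibubaz.
Rule 4 (intervocalic spirantization): /p/ is a stop between vowels /a/ and /i/, so it spirantizes to the fricative [f]. /k/ is a stop between vowels /i/ and /a/, so it spirantizes to the fricative [x]. /b/ is a stop between vowels /i/ and /u/, so it spirantizes to the fricative [v]. /b/ is a stop between vowels /u/ and /a/, so it spirantizes to the fricative [v]. /gapikaigibubaz/ → gafixaigivuvaz.
Rule 5 (final i-epenthesis): the form ends in the consonant /z/, so [i] is inserted word-finally. /gafixaigivuvaz/ → gafixaigivuvazi.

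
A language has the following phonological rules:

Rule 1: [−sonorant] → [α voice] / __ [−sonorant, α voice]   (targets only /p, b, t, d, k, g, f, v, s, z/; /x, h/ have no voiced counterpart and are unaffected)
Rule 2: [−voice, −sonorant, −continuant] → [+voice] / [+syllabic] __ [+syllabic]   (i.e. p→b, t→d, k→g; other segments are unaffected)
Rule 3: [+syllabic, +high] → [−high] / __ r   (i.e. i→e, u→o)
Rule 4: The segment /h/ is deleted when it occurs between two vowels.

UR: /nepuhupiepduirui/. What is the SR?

Rule 1 (regressive voicing assimilation): /p/ precedes the voiced obstruent /d/, so it voices to [b] by assimilation. /nepuhupiepduirui/ → nepuhupiebduirui.
Rule 2 (intervocalic voicing): /p/ is a voiceless stop between vowels /e/ and /u/, so it voices to [b]. /p/ is a voiceless stop between vowels /u/ and /i/, so it voices to [b]. /nepuhupiebduirui/ → nebuhubiebduirui.
Rule 3 (pre-rhotic lowering): /i/ is a high vowel immediately before /r/, so it lowers to [e]. /nebuhubiebduirui/ → nebuhubiebduerui.
Rule 4 (intervocalic h-deletion): /h/ occurs between vowels /u/ and /u/, so it deletes. /nebuhubiebduerui/ → nebuubiebduerui.

nebuubiebduerui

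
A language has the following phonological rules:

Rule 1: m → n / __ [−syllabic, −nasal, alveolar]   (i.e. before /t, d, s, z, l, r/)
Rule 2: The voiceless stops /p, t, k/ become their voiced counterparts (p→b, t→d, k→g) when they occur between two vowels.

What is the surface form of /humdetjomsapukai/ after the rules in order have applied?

Rule 1 (nasal place assimilation): /m/ precedes the alveolar consonant /d/, so it assimilates in place to [n]. /m/ precedes the alveolar consonant /s/, so it assimilates in place to [n]. /humdetjomsapukai/ → hundetjonsapukai.
Rule 2 (intervocalic voicing): /p/ is a voiceless stop between vowels /a/ and /u/, so it voices to [b]. /k/ is a voiceless stop between vowels /u/ and /a/, so it voices to [g]. /hundetjonsapukai/ → hundetjonsabugai.

hundetjonsabugai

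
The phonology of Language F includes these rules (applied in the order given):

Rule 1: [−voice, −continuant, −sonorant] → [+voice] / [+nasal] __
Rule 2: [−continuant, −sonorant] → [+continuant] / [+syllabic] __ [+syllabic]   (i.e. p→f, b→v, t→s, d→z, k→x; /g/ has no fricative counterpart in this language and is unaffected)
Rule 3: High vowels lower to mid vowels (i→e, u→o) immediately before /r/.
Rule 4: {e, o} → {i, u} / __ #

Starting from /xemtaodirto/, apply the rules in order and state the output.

Rule 1 (post-nasal voicing): /t/ is a voiceless stop immediately after the nasal /m/, so it voices to [d]. /xemtaodirto/ → xemdaodirto.
Rule 2 (intervocalic spirantization): /d/ is a stop between vowels /o/ and /i/, so it spirantizes to the fricative [z]. /xemdaodirto/ → xemdaozirto.
Rule 3 (pre-rhotic lowering): /i/ is a high vowel immediately before /r/, so it lowers to [e]. /xemdaozirto/ → xemdaozerto.
Rule 4 (final vowel raising): /o/ is a mid vowel in word-final position, so it raises to [u]. /xemdaozerto/ → xemdaozertu.

xemdaozertu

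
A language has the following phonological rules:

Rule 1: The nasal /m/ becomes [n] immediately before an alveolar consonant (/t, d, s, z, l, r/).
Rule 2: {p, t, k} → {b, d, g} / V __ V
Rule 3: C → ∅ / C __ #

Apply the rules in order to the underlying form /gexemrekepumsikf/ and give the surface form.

Rule 1 (nasal place assimilation): /m/ precedes the alveolar consonant /r/, so it assimilates in place to [n]. /m/ precedes the alveolar consonant /s/, so it assimilates in place to [n]. /gexemrekepumsikf/ → gexenrekepunsikf.
Rule 2 (intervocalic voicing): /k/ is a voiceless stop between vowels /e/ and /e/, so it voices to [g]. /p/ is a voiceless stop between vowels /e/ and /u/, so it voices to [b]. /gexenrekepunsikf/ → gexenregebunsikf.
Rule 3 (final cluster simplification): /f/ is the second consonant of a word-final cluster /kf/, so it deletes. /gexenregebunsikf/ → gexenregebunsik.

gexenregebunsik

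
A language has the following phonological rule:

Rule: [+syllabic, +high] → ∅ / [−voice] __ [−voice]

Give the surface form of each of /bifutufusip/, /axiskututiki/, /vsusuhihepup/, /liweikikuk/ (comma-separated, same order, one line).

biftfsp, axskttki, vsshhepp, liweikkk

/bifutufusip/: /u/ is a high vowel flanked by voiceless consonants /f/ and /t/, so it deletes. /u/ is a high vowel flanked by voiceless consonants /t/ and /f/, so it deletes. /u/ is a high vowel flanked by voiceless consonants /f/ and /s/, so it deletes. /i/ is a high vowel flanked by voiceless consonants /s/ and /p/, so it deletes. → [biftfsp].
/axiskututiki/: /i/ is a high vowel flanked by voiceless consonants /x/ and /s/, so it deletes. /u/ is a high vowel flanked by voiceless consonants /k/ and /t/, so it deletes. /u/ is a high vowel flanked by voiceless consonants /t/ and /t/, so it deletes. /i/ is a high vowel flanked by voiceless consonants /t/ and /k/, so it deletes. → [axskttki].
/vsusuhihepup/: /u/ is a high vowel flanked by voiceless consonants /s/ and /s/, so it deletes. /u/ is a high vowel flanked by voiceless consonants /s/ and /h/, so it deletes. /i/ is a high vowel flanked by voiceless consonants /h/ and /h/, so it deletes. /u/ is a high vowel flanked by voiceless consonants /p/ and /p/, so it deletes. → [vsshhepp].
/liweikikuk/: /i/ is a high vowel flanked by voiceless consonants /k/ and /k/, so it deletes. /u/ is a high vowel flanked by voiceless consonants /k/ and /k/, so it deletes. → [liweikkk].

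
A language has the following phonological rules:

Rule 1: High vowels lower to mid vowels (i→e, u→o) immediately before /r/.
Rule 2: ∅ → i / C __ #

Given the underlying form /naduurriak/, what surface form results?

naduorriaki

Rule 1 (pre-rhotic lowering): /u/ is a high vowel immediately before /r/, so it lowers to [o]. /naduurriak/ → naduorriak.
Rule 2 (final i-epenthesis): the form ends in the consonant /k/, so [i] is inserted word-finally. /naduorriak/ → naduorriaki.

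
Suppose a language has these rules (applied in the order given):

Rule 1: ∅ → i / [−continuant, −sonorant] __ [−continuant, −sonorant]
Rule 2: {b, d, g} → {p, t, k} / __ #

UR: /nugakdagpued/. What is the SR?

nugakidagipuet

Rule 1 (stop-cluster i-epenthesis): /k/ and /d/ form a stop–stop cluster, so [i] is inserted between them. /g/ and /p/ form a stop–stop cluster, so [i] is inserted between them. /nugakdagpued/ → nugakidagipued.
Rule 2 (final devoicing): /d/ is a voiced stop in word-final position, so it devoices to [t]. /nugakidagipued/ → nugakidagipuet.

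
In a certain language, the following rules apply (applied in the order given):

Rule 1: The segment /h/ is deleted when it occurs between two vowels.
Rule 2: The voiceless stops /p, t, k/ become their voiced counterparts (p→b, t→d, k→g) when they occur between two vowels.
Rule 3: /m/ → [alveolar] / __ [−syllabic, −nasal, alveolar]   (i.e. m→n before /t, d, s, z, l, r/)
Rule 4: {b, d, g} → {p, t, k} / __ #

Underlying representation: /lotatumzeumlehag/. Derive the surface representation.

lodadunzeunleak

Rule 1 (intervocalic h-deletion): /h/ occurs between vowels /e/ and /a/, so it deletes. /lotatumzeumlehag/ → lotatumzeumleag.
Rule 2 (intervocalic voicing): /t/ is a voiceless stop between vowels /o/ and /a/, so it voices to [d]. /t/ is a voiceless stop between vowels /a/ and /u/, so it voices to [d]. /lotatumzeumleag/ → lodadumzeumleag.
Rule 3 (nasal place assimilation): /m/ precedes the alveolar consonant /z/, so it assimilates in place to [n]. /m/ precedes the alveolar consonant /l/, so it assimilates in place to [n]. /lodadumzeumleag/ → lodadunzeunleag.
Rule 4 (final devoicing): /g/ is a voiced stop in word-final position, so it devoices to [k]. /lodadunzeunleag/ → lodadunzeunleak.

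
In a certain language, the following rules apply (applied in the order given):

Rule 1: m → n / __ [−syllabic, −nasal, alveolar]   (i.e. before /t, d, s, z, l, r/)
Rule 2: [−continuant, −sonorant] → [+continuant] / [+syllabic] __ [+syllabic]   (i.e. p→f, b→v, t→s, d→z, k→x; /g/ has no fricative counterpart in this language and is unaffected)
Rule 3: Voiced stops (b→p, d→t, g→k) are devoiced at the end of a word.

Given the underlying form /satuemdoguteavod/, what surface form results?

Rule 1 (nasal place assimilation): /m/ precedes the alveolar consonant /d/, so it assimilates in place to [n]. /satuemdoguteavod/ → satuendoguteavod.
Rule 2 (intervocalic spirantization): /t/ is a stop between vowels /a/ and /u/, so it spirantizes to the fricative [s]. /t/ is a stop between vowels /u/ and /e/, so it spirantizes to the fricative [s]. /satuendoguteavod/ → sasuendoguseavod.
Rule 3 (final devoicing): /d/ is a voiced stop in word-final position, so it devoices to [t]. /sasuendoguseavod/ → sasuendoguseavot.

sasuendoguseavot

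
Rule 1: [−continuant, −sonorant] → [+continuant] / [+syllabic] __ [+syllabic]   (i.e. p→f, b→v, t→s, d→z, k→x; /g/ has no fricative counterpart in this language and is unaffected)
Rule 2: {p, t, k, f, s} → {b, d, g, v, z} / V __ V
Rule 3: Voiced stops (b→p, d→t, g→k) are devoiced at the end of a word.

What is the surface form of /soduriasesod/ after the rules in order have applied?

Rule 1 (intervocalic spirantization): /d/ is a stop between vowels /o/ and /u/, so it spirantizes to the fricative [z]. /soduriasesod/ → sozuriasesod.
Rule 2 (intervocalic voicing): /s/ is a voiceless obstruent between vowels /a/ and /e/, so it voices to [z]. /s/ is a voiceless obstruent between vowels /e/ and /o/, so it voices to [z]. /sozuriasesod/ → sozuriazezod.
Rule 3 (final devoicing): /d/ is a voiced stop in word-final position, so it devoices to [t]. /sozuriazezod/ → sozuriazezot.

sozuriazezot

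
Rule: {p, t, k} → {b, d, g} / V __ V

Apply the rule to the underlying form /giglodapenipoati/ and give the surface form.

giglodabeniboadi

/p/ is a voiceless stop between vowels /a/ and /e/, so it voices to [b].
/p/ is a voiceless stop between vowels /i/ and /o/, so it voices to [b].
/t/ is a voiceless stop between vowels /a/ and /i/, so it voices to [d].
Surface form: [giglodabeniboadi].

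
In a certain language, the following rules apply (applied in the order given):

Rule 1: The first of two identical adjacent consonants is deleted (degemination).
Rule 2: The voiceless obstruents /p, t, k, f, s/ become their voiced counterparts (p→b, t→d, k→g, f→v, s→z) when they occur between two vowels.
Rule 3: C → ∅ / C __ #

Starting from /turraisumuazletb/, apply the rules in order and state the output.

turaizumuazlet

Rule 1 (degemination): /rr/ is a geminate; the first /r/ deletes. /turraisumuazletb/ → turaisumuazletb.
Rule 2 (intervocalic voicing): /s/ is a voiceless obstruent between vowels /i/ and /u/, so it voices to [z]. /turaisumuazletb/ → turaizumuazletb.
Rule 3 (final cluster simplification): /b/ is the second consonant of a word-final cluster /tb/, so it deletes. /turaizumuazletb/ → turaizumuazlet.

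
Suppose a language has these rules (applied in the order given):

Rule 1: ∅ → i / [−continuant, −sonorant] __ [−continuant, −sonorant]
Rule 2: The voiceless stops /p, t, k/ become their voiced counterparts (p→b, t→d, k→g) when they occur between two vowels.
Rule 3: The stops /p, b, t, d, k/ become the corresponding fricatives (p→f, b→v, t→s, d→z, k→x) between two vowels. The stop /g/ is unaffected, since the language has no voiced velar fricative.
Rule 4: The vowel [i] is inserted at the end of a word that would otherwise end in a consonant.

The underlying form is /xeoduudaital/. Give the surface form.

Rule 1 (stop-cluster i-epenthesis): no segment meets the environment; /xeoduudaital/ is unchanged.
Rule 2 (intervocalic voicing): /t/ is a voiceless stop between vowels /i/ and /a/, so it voices to [d]. /xeoduudaital/ → xeoduudaidal.
Rule 3 (intervocalic spirantization): /d/ is a stop between vowels /o/ and /u/, so it spirantizes to the fricative [z]. /d/ is a stop between vowels /u/ and /a/, so it spirantizes to the fricative [z]. /d/ is a stop between vowels /i/ and /a/, so it spirantizes to the fricative [z]. /xeoduudaidal/ → xeozuuzaizal.
Rule 4 (final i-epenthesis): the form ends in the consonant /l/, so [i] is inserted word-finally. /xeozuuzaizal/ → xeozuuzaizali.

xeozuuzaizali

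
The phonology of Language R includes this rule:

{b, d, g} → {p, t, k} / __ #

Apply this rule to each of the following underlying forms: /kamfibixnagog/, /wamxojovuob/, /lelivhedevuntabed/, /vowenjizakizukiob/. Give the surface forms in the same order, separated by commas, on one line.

kamfibixnagok, wamxojovuop, lelivhedevuntabet, vowenjizakizukiop

/kamfibixnagog/: /g/ is a voiced stop in word-final position, so it devoices to [k]. → [kamfibixnagok].
/wamxojovuob/: /b/ is a voiced stop in word-final position, so it devoices to [p]. → [wamxojovuop].
/lelivhedevuntabed/: /d/ is a voiced stop in word-final position, so it devoices to [t]. → [lelivhedevuntabet].
/vowenjizakizukiob/: /b/ is a voiced stop in word-final position, so it devoices to [p]. → [vowenjizakizukiop].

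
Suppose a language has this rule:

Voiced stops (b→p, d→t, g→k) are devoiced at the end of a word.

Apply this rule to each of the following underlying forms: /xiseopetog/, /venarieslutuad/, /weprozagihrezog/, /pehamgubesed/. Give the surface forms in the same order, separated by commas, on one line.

xiseopetok, venarieslutuat, weprozagihrezok, pehamgubeset

/xiseopetog/: /g/ is a voiced stop in word-final position, so it devoices to [k]. → [xiseopetok].
/venarieslutuad/: /d/ is a voiced stop in word-final position, so it devoices to [t]. → [venarieslutuat].
/weprozagihrezog/: /g/ is a voiced stop in word-final position, so it devoices to [k]. → [weprozagihrezok].
/pehamgubesed/: /d/ is a voiced stop in word-final position, so it devoices to [t]. → [pehamgubeset].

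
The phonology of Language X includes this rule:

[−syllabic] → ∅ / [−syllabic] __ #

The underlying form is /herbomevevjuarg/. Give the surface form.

/g/ is the second consonant of a word-final cluster /rg/, so it deletes.
Surface form: [herbomevevjuar].

herbomevevjuar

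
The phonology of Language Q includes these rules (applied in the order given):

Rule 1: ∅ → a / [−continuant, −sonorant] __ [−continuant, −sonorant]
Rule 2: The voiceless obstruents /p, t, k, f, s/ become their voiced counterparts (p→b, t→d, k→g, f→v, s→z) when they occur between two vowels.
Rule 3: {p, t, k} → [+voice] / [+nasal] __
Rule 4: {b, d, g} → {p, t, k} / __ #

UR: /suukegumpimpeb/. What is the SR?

Rule 1 (stop-cluster a-epenthesis): no segment meets the environment; /suukegumpimpeb/ is unchanged.
Rule 2 (intervocalic voicing): /k/ is a voiceless obstruent between vowels /u/ and /e/, so it voices to [g]. /suukegumpimpeb/ → suugegumpimpeb.
Rule 3 (post-nasal voicing): /p/ is a voiceless stop immediately after the nasal /m/, so it voices to [b]. /p/ is a voiceless stop immediately after the nasal /m/, so it voices to [b]. /suugegumpimpeb/ → suugegumbimbeb.
Rule 4 (final devoicing): /b/ is a voiced stop in word-final position, so it devoices to [p]. /suugegumbimbeb/ → suugegumbimbep.

suugegumbimbep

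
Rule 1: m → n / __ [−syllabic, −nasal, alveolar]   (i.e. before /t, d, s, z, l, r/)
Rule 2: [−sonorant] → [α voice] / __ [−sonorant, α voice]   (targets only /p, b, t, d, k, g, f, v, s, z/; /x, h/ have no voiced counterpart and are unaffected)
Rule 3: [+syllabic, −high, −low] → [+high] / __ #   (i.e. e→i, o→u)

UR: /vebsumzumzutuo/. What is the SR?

Rule 1 (nasal place assimilation): /m/ precedes the alveolar consonant /z/, so it assimilates in place to [n]. /m/ precedes the alveolar consonant /z/, so it assimilates in place to [n]. /vebsumzumzutuo/ → vebsunzunzutuo.
Rule 2 (regressive voicing assimilation): /b/ precedes the voiceless obstruent /s/, so it devoices to [p] by assimilation. /vebsunzunzutuo/ → vepsunzunzutuo.
Rule 3 (final vowel raising): /o/ is a mid vowel in word-final position, so it raises to [u]. /vepsunzunzutuo/ → vepsunzunzutuu.

vepsunzunzutuu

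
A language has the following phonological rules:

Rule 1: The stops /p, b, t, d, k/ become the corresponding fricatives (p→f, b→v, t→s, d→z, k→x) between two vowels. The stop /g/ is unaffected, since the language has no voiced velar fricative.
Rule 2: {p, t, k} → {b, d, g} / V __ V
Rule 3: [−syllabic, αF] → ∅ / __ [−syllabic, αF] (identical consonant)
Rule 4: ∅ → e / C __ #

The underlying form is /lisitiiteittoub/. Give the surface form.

lisisiiseitoube

Rule 1 (intervocalic spirantization): /t/ is a stop between vowels /i/ and /i/, so it spirantizes to the fricative [s]. /t/ is a stop between vowels /i/ and /e/, so it spirantizes to the fricative [s]. /lisitiiteittoub/ → lisisiiseittoub.
Rule 2 (intervocalic voicing): no segment meets the environment; /lisisiiseittoub/ is unchanged.
Rule 3 (degemination): /tt/ is a geminate; the first /t/ deletes. /lisisiiseittoub/ → lisisiiseitoub.
Rule 4 (final e-epenthesis): the form ends in the consonant /b/, so [e] is inserted word-finally. /lisisiiseitoub/ → lisisiiseitoube.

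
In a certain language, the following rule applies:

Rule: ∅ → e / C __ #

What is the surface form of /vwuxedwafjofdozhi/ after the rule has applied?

No segment of /vwuxedwafjofdozhi/ meets the structural description of the rule, so the form surfaces unchanged.

vwuxedwafjofdozhi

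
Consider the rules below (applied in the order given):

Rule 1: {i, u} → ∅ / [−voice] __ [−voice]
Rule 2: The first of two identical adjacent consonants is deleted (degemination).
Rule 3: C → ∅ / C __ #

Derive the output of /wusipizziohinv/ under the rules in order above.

wuspiziohin

Rule 1 (high vowel syncope): /i/ is a high vowel flanked by voiceless consonants /s/ and /p/, so it deletes. /wusipizziohinv/ → wuspizziohinv.
Rule 2 (degemination): /zz/ is a geminate; the first /z/ deletes. /wuspizziohinv/ → wuspiziohinv.
Rule 3 (final cluster simplification): /v/ is the second consonant of a word-final cluster /nv/, so it deletes. /wuspiziohinv/ → wuspiziohin.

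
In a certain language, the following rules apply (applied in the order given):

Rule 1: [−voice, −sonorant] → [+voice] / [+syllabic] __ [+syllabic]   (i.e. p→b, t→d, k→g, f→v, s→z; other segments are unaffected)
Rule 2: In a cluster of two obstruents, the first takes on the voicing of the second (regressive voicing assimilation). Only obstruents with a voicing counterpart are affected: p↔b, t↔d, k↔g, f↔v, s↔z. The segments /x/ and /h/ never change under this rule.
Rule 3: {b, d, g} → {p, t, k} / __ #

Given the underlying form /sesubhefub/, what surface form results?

sezuphevup

Rule 1 (intervocalic voicing): /s/ is a voiceless obstruent between vowels /e/ and /u/, so it voices to [z]. /f/ is a voiceless obstruent between vowels /e/ and /u/, so it voices to [v]. /sesubhefub/ → sezubhevub.
Rule 2 (regressive voicing assimilation): /b/ precedes the voiceless obstruent /h/, so it devoices to [p] by assimilation. /sezubhevub/ → sezuphevub.
Rule 3 (final devoicing): /b/ is a voiced stop in word-final position, so it devoices to [p]. /sezuphevub/ → sezuphevup.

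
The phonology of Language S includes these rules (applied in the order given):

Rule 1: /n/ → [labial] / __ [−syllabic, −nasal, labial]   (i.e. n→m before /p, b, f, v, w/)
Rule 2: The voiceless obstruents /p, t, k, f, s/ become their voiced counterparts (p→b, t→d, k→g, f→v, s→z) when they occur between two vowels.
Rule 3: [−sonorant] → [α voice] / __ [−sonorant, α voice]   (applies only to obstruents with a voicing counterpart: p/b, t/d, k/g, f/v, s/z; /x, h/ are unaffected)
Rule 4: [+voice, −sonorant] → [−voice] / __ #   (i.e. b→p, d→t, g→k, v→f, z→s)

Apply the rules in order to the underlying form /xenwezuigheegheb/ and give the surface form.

xemwezuikheekhep

Rule 1 (nasal place assimilation): /n/ precedes the labial consonant /w/, so it assimilates in place to [m]. /xenwezuigheegheb/ → xemwezuigheegheb.
Rule 2 (intervocalic voicing): no segment meets the environment; /xemwezuigheegheb/ is unchanged.
Rule 3 (regressive voicing assimilation): /g/ precedes the voiceless obstruent /h/, so it devoices to [k] by assimilation. /g/ precedes the voiceless obstruent /h/, so it devoices to [k] by assimilation. /xemwezuigheegheb/ → xemwezuikheekheb.
Rule 4 (final devoicing): /b/ is a voiced obstruent in word-final position, so it devoices to [p]. /xemwezuikheekheb/ → xemwezuikheekhep.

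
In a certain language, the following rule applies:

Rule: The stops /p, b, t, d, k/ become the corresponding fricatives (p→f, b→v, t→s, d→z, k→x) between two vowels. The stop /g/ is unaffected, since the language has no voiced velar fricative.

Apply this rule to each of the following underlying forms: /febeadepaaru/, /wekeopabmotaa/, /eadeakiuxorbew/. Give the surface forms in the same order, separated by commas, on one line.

/febeadepaaru/: /b/ is a stop between vowels /e/ and /e/, so it spirantizes to the fricative [v]. /d/ is a stop between vowels /a/ and /e/, so it spirantizes to the fricative [z]. /p/ is a stop between vowels /e/ and /a/, so it spirantizes to the fricative [f]. → [feveazefaaru].
/wekeopabmotaa/: /k/ is a stop between vowels /e/ and /e/, so it spirantizes to the fricative [x]. /p/ is a stop between vowels /o/ and /a/, so it spirantizes to the fricative [f]. /t/ is a stop between vowels /o/ and /a/, so it spirantizes to the fricative [s]. → [wexeofabmosaa].
/eadeakiuxorbew/: /d/ is a stop between vowels /a/ and /e/, so it spirantizes to the fricative [z]. /k/ is a stop between vowels /a/ and /i/, so it spirantizes to the fricative [x]. → [eazeaxiuxorbew].

feveazefaaru, wexeofabmosaa, eazeaxiuxorbew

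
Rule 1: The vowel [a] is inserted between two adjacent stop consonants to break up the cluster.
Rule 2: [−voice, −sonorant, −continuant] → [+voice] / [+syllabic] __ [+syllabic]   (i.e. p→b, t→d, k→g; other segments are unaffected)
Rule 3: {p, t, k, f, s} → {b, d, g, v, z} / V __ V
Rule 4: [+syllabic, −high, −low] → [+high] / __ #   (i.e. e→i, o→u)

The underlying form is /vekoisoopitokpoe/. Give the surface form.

vegoizoobidogaboi

Rule 1 (stop-cluster a-epenthesis): /k/ and /p/ form a stop–stop cluster, so [a] is inserted between them. /vekoisoopitokpoe/ → vekoisoopitokapoe.
Rule 2 (intervocalic voicing): /k/ is a voiceless stop between vowels /e/ and /o/, so it voices to [g]. /p/ is a voiceless stop between vowels /o/ and /i/, so it voices to [b]. /t/ is a voiceless stop between vowels /i/ and /o/, so it voices to [d]. /k/ is a voiceless stop between vowels /o/ and /a/, so it voices to [g]. /p/ is a voiceless stop between vowels /a/ and /o/, so it voices to [b]. /vekoisoopitokapoe/ → vegoisoobidogaboe.
Rule 3 (intervocalic voicing): /s/ is a voiceless obstruent between vowels /i/ and /o/, so it voices to [z]. /vegoisoobidogaboe/ → vegoizoobidogaboe.
Rule 4 (final vowel raising): /e/ is a mid vowel in word-final position, so it raises to [i]. /vegoizoobidogaboe/ → vegoizoobidogaboi.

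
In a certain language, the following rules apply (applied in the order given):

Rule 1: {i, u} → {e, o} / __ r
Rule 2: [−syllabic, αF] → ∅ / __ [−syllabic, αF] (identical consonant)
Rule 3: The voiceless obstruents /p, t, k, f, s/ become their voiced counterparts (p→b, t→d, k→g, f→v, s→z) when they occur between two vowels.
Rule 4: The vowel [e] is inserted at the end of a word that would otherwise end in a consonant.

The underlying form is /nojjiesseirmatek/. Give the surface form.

nojiezeermadeke

Rule 1 (pre-rhotic lowering): /i/ is a high vowel immediately before /r/, so it lowers to [e]. /nojjiesseirmatek/ → nojjiesseermatek.
Rule 2 (degemination): /jj/ is a geminate; the first /j/ deletes. /ss/ is a geminate; the first /s/ deletes. /nojjiesseermatek/ → nojieseermatek.
Rule 3 (intervocalic voicing): /s/ is a voiceless obstruent between vowels /e/ and /e/, so it voices to [z]. /t/ is a voiceless obstruent between vowels /a/ and /e/, so it voices to [d]. /nojieseermatek/ → nojiezeermadek.
Rule 4 (final e-epenthesis): the form ends in the consonant /k/, so [e] is inserted word-finally. /nojiezeermadek/ → nojiezeermadeke.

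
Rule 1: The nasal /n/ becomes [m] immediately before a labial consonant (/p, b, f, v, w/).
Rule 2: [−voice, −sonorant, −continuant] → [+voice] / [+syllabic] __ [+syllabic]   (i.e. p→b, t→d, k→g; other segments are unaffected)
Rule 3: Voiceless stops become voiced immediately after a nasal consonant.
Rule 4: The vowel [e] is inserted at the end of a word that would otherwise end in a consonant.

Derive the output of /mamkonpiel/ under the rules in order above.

Rule 1 (nasal place assimilation): /n/ precedes the labial consonant /p/, so it assimilates in place to [m]. /mamkonpiel/ → mamkompiel.
Rule 2 (intervocalic voicing): no segment meets the environment; /mamkompiel/ is unchanged.
Rule 3 (post-nasal voicing): /k/ is a voiceless stop immediately after the nasal /m/, so it voices to [g]. /p/ is a voiceless stop immediately after the nasal /m/, so it voices to [b]. /mamkompiel/ → mamgombiel.
Rule 4 (final e-epenthesis): the form ends in the consonant /l/, so [e] is inserted word-finally. /mamgombiel/ → mamgombiele.

mamgombiele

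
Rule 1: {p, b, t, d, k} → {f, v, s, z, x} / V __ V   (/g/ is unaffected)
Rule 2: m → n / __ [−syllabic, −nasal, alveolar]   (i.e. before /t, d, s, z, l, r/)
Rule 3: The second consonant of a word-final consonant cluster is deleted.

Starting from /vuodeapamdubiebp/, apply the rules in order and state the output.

Rule 1 (intervocalic spirantization): /d/ is a stop between vowels /o/ and /e/, so it spirantizes to the fricative [z]. /p/ is a stop between vowels /a/ and /a/, so it spirantizes to the fricative [f]. /b/ is a stop between vowels /u/ and /i/, so it spirantizes to the fricative [v]. /vuodeapamdubiebp/ → vuozeafamduviebp.
Rule 2 (nasal place assimilation): /m/ precedes the alveolar consonant /d/, so it assimilates in place to [n]. /vuozeafamduviebp/ → vuozeafanduviebp.
Rule 3 (final cluster simplification): /p/ is the second consonant of a word-final cluster /bp/, so it deletes. /vuozeafanduviebp/ → vuozeafanduvieb.

vuozeafanduvieb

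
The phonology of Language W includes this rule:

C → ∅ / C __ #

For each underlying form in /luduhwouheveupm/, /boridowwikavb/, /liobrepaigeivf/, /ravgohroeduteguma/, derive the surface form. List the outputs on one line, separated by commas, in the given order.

luduhwouheveup, boridowwikav, liobrepaigeiv, ravgohroeduteguma

/luduhwouheveupm/: /m/ is the second consonant of a word-final cluster /pm/, so it deletes. → [luduhwouheveup].
/boridowwikavb/: /b/ is the second consonant of a word-final cluster /vb/, so it deletes. → [boridowwikav].
/liobrepaigeivf/: /f/ is the second consonant of a word-final cluster /vf/, so it deletes. → [liobrepaigeiv].
/ravgohroeduteguma/: the rule's environment is not met; surfaces unchanged as [ravgohroeduteguma].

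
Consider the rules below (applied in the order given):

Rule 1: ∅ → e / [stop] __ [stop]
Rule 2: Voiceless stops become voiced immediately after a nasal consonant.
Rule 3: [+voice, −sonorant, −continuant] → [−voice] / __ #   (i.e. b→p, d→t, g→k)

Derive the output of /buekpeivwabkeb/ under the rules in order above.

buekepeivwabekep

Rule 1 (stop-cluster e-epenthesis): /k/ and /p/ form a stop–stop cluster, so [e] is inserted between them. /b/ and /k/ form a stop–stop cluster, so [e] is inserted between them. /buekpeivwabkeb/ → buekepeivwabekeb.
Rule 2 (post-nasal voicing): no segment meets the environment; /buekepeivwabekeb/ is unchanged.
Rule 3 (final devoicing): /b/ is a voiced stop in word-final position, so it devoices to [p]. /buekepeivwabekeb/ → buekepeivwabekep.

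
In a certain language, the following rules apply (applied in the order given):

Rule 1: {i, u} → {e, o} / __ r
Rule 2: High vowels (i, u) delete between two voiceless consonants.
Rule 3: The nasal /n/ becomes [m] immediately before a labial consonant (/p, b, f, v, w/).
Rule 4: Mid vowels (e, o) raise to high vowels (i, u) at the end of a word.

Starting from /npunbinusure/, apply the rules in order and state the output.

Rule 1 (pre-rhotic lowering): /u/ is a high vowel immediately before /r/, so it lowers to [o]. /npunbinusure/ → npunbinusore.
Rule 2 (high vowel syncope): no segment meets the environment; /npunbinusore/ is unchanged.
Rule 3 (nasal place assimilation): /n/ precedes the labial consonant /p/, so it assimilates in place to [m]. /n/ precedes the labial consonant /b/, so it assimilates in place to [m]. /npunbinusore/ → mpumbinusore.
Rule 4 (final vowel raising): /e/ is a mid vowel in word-final position, so it raises to [i]. /mpumbinusore/ → mpumbinusori.

mpumbinusori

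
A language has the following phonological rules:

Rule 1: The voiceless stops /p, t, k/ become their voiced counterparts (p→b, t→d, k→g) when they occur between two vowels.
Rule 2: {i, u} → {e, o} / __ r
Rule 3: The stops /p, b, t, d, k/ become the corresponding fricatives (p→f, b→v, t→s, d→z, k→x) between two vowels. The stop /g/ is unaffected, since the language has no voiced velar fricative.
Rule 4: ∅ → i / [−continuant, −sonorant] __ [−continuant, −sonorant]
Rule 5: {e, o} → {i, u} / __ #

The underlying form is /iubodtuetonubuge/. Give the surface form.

Rule 1 (intervocalic voicing): /t/ is a voiceless stop between vowels /e/ and /o/, so it voices to [d]. /iubodtuetonubuge/ → iubodtuedonubuge.
Rule 2 (pre-rhotic lowering): no segment meets the environment; /iubodtuedonubuge/ is unchanged.
Rule 3 (intervocalic spirantization): /b/ is a stop between vowels /u/ and /o/, so it spirantizes to the fricative [v]. /d/ is a stop between vowels /e/ and /o/, so it spirantizes to the fricative [z]. /b/ is a stop between vowels /u/ and /u/, so it spirantizes to the fricative [v]. /iubodtuedonubuge/ → iuvodtuezonuvuge.
Rule 4 (stop-cluster i-epenthesis): /d/ and /t/ form a stop–stop cluster, so [i] is inserted between them. /iuvodtuezonuvuge/ → iuvodituezonuvuge.
Rule 5 (final vowel raising): /e/ is a mid vowel in word-final position, so it raises to [i]. /iuvodituezonuvuge/ → iuvodituezonuvugi.

iuvodituezonuvugi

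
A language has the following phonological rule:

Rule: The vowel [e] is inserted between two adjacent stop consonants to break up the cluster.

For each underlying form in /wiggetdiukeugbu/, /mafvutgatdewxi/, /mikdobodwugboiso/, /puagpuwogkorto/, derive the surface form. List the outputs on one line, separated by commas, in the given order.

/wiggetdiukeugbu/: /g/ and /g/ form a stop–stop cluster, so [e] is inserted between them. /t/ and /d/ form a stop–stop cluster, so [e] is inserted between them. /g/ and /b/ form a stop–stop cluster, so [e] is inserted between them. → [wigegetediukeugebu].
/mafvutgatdewxi/: /t/ and /g/ form a stop–stop cluster, so [e] is inserted between them. /t/ and /d/ form a stop–stop cluster, so [e] is inserted between them. → [mafvutegatedewxi].
/mikdobodwugboiso/: /k/ and /d/ form a stop–stop cluster, so [e] is inserted between them. /g/ and /b/ form a stop–stop cluster, so [e] is inserted between them. → [mikedobodwugeboiso].
/puagpuwogkorto/: /g/ and /p/ form a stop–stop cluster, so [e] is inserted between them. /g/ and /k/ form a stop–stop cluster, so [e] is inserted between them. → [puagepuwogekorto].

wigegetediukeugebu, mafvutegatedewxi, mikedobodwugeboiso, puagepuwogekorto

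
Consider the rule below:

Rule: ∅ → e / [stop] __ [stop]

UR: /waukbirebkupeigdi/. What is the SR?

/k/ and /b/ form a stop–stop cluster, so [e] is inserted between them.
/b/ and /k/ form a stop–stop cluster, so [e] is inserted between them.
/g/ and /d/ form a stop–stop cluster, so [e] is inserted between them.
Surface form: [waukebirebekupeigedi].

waukebirebekupeigedi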